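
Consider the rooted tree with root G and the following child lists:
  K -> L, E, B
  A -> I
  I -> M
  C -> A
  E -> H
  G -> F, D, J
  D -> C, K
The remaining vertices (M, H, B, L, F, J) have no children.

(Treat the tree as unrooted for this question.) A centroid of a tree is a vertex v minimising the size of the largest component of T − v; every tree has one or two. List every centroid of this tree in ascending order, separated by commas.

Removing D splits the tree into components of sizes 5, 4, 3; the largest is 5 ≤ ⌊13/2⌋ = 6.
Every other node leaves some component of size > 6, so the centroid is unique.

D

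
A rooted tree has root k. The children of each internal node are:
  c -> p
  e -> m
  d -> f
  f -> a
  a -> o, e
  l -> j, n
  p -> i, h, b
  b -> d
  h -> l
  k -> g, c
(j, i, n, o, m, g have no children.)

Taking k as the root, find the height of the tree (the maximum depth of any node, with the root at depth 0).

8

m sits deepest: k – c – p – b – d – f – a – e – m — 8 edges from the root.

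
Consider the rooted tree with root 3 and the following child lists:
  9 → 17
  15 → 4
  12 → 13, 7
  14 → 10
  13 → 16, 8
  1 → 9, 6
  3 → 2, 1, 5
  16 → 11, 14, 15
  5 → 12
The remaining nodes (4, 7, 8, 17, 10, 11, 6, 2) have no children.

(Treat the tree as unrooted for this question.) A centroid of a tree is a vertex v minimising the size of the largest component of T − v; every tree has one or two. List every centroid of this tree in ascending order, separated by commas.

Delete 12: the remaining components have sizes 8, 7, 1. Max 8 ≤ 8, so 12 is a centroid.
Every other node leaves some component of size > 8, so the centroid is unique.

12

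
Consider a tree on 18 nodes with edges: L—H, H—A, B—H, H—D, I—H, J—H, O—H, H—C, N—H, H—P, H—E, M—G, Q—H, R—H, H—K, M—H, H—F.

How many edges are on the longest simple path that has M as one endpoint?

2

Distances from M peak at 2, attained at Q (F, C, O, R, N, I, B, L, P, K, E, A, D, J also at distance 2).
M-H-Q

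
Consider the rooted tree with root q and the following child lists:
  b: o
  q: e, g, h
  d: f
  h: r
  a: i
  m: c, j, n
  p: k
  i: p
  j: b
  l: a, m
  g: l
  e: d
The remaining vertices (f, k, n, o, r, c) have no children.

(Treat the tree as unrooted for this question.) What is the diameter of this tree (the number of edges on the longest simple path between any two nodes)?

9

A longest path is f – d – e – q – g – l – a – i – p – k, with 9 edges.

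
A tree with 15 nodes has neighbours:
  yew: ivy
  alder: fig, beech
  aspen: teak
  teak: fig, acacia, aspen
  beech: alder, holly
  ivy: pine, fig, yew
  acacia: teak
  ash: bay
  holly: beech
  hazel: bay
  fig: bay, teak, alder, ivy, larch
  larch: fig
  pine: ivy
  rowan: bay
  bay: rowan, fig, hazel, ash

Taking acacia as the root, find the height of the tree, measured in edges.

5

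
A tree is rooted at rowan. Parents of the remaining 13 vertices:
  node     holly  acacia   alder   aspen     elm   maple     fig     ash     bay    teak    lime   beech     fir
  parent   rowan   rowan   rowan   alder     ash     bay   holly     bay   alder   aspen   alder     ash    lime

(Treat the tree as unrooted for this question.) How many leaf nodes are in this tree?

7

Degree-1 nodes: acacia, beech, elm, fig, fir, maple, teak — 7 of them.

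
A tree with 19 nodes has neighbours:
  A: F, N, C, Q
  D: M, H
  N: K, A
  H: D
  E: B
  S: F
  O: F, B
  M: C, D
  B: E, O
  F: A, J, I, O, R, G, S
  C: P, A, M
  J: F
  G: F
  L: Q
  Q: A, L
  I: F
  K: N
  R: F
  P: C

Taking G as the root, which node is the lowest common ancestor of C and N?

A

C's ancestor chain is C, A, F, G and N's is N, A, F, G; they first meet at A.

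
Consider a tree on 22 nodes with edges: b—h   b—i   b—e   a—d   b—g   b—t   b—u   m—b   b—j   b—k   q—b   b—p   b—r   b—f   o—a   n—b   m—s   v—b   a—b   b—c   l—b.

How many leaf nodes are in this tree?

The leaves are c, d, e, f, g, h, i, j, k, l, n, o, p, q, r, s, t, u, v.
That is 19 leaves.

19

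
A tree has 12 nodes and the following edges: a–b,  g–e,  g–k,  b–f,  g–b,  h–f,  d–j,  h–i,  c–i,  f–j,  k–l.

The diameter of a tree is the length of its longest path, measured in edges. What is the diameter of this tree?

7

A longest path is l – k – g – b – f – h – i – c, with 7 edges.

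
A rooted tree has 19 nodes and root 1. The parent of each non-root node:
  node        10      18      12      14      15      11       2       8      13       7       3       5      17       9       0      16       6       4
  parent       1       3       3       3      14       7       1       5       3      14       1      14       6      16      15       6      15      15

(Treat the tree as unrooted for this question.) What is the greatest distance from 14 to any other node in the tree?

4

Distances from 14 peak at 4, attained at 9.
14 – 15 – 6 – 16 – 9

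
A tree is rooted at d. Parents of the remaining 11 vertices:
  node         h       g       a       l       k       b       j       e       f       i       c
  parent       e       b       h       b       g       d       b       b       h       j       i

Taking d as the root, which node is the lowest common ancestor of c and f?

b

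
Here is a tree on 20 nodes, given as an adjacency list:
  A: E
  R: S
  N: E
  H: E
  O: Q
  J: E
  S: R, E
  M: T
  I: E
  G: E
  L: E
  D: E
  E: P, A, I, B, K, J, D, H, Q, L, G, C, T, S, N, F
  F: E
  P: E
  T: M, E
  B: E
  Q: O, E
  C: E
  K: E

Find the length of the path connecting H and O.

H - E - Q - O: 3 edges.

3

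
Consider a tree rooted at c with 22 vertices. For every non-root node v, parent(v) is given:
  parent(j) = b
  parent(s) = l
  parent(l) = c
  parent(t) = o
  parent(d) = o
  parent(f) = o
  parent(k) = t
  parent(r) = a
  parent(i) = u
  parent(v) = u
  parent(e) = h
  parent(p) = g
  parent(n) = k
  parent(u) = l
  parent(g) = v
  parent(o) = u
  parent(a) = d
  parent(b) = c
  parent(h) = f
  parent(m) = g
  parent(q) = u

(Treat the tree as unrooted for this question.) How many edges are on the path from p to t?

The path is p – g – v – u – o – t, which has 5 edges.

5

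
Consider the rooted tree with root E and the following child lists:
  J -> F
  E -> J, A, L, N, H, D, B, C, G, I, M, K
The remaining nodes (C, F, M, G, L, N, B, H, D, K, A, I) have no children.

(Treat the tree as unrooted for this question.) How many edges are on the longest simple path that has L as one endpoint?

3

A farthest node from L is F.
The path L-E-J-F has 3 edges.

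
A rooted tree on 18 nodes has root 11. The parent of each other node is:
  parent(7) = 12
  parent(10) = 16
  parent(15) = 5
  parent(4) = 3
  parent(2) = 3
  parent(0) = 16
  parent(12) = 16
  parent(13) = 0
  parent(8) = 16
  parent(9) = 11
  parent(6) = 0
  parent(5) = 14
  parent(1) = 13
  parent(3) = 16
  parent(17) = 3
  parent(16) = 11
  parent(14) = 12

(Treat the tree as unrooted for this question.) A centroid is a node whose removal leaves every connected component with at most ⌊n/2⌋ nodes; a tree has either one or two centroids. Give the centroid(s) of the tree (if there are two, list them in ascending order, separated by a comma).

16

Delete 16: the remaining components have sizes 5, 4, 4, 2, 1, 1. Max 5 ≤ 9, so 16 is a centroid.
Every other node leaves some component of size > 9, so the centroid is unique.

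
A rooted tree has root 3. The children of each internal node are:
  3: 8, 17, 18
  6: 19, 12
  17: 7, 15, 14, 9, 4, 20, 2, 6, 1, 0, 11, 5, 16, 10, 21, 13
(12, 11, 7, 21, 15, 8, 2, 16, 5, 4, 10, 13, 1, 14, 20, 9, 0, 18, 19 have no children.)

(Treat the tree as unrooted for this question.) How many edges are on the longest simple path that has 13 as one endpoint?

3

Distances from 13 peak at 3, attained at 19 (12, 18, 8 also at distance 3).
13 – 17 – 6 – 19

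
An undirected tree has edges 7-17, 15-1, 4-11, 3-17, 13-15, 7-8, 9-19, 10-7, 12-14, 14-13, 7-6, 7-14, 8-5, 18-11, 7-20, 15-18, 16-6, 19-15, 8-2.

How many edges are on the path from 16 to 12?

The path is 16 – 6 – 7 – 14 – 12, which has 4 edges.

4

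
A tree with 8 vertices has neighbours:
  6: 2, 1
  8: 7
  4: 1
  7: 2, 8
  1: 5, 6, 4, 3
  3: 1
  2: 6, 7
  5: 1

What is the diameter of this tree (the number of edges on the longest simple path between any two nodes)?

5

BFS from 8 reaches 4 last, at distance 5; BFS from 4 confirms no node is farther.
Path: 8 – 7 – 2 – 6 – 1 – 4.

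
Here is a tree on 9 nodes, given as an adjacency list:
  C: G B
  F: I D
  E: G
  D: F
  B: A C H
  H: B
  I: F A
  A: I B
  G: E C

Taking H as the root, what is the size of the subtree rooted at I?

I's subtree: {I, F, D}, size 3.

3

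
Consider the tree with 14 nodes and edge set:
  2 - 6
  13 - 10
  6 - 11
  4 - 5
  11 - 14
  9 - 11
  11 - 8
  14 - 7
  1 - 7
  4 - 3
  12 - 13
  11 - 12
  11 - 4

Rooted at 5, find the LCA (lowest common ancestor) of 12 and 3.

4

Path 12→root: 12 11 4 5; path 3→root: 3 4 5.
First common node: 4.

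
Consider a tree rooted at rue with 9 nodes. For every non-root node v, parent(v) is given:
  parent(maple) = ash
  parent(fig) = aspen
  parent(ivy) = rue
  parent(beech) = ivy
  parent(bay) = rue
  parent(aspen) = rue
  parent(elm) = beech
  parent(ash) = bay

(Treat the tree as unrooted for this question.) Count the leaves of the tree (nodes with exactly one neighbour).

3

The leaves are elm, fig, maple.
That is 3 leaves.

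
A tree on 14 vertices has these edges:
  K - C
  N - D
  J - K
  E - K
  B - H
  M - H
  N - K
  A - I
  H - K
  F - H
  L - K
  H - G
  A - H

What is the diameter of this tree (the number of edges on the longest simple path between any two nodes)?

5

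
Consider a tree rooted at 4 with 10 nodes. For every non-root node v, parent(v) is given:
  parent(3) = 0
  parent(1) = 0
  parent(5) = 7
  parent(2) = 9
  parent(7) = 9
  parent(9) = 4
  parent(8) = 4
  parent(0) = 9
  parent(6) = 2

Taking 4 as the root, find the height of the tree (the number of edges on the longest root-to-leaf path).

3

6 sits deepest: 4-9-2-6 — 3 edges from the root.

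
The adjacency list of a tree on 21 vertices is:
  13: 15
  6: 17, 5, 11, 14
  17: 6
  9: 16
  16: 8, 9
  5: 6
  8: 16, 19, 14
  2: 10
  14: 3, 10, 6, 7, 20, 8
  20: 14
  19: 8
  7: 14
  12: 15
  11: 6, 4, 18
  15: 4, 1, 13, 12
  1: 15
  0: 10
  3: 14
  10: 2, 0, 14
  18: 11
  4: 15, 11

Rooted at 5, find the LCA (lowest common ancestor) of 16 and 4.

Ancestors of 16 (toward the root): 16, 8, 14, 6, 5.
Ancestors of 4: 4, 11, 6, 5.
The deepest node appearing in both lists is 6.

6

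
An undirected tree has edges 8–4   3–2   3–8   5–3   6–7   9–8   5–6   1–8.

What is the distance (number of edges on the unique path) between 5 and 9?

Walking from 5: 5 - 3 - 8 - 9. Length 3.

3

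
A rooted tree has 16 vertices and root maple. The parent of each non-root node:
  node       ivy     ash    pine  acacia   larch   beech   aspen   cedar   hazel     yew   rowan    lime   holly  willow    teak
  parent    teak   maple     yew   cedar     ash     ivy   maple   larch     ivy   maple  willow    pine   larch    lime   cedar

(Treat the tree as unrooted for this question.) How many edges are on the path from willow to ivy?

Walking from willow: willow–lime–pine–yew–maple–ash–larch–cedar–teak–ivy. Length 9.

9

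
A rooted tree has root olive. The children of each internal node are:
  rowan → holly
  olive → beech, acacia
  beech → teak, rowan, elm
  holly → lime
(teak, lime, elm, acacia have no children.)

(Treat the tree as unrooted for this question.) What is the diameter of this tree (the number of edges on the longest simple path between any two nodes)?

5

BFS from lime reaches acacia last, at distance 5; BFS from acacia confirms no node is farther.
Path: lime – holly – rowan – beech – olive – acacia.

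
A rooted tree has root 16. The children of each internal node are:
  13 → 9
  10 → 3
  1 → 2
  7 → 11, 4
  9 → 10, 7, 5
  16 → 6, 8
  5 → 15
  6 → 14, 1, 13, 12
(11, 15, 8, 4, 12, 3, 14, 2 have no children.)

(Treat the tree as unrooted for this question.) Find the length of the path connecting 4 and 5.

The path is 4 - 7 - 9 - 5, which has 3 edges.

3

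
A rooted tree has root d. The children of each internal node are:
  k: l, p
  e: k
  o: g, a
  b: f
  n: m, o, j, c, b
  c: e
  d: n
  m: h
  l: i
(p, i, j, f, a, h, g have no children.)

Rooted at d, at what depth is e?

Climbing from e to the root: e – c – n – d. That's 3 steps.

3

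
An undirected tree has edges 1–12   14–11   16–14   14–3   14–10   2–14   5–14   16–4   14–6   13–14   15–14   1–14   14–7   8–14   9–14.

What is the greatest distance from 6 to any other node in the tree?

3

Distances from 6 peak at 3, attained at 4 (12 also at distance 3).
6 – 14 – 16 – 4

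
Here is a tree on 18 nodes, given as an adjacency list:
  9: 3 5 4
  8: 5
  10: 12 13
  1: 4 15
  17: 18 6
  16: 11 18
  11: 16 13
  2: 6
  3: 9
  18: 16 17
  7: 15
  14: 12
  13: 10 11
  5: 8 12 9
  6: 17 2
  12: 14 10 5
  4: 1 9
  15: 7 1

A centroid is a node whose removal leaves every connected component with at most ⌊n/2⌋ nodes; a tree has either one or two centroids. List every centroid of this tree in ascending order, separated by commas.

Removing 12 splits the tree into components of sizes 8, 8, 1; the largest is 8 ≤ ⌊18/2⌋ = 9.
No neighbour of 12 does as well, so 12 is the unique centroid.

12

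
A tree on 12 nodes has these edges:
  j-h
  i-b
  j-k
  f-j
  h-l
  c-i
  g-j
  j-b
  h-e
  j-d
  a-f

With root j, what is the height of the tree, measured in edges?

A deepest node is c, reached by j-b-i-c.
That path has 3 edges, so the height is 3.

3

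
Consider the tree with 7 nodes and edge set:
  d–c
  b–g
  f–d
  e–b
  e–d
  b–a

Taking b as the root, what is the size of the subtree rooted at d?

Descendants of d (including itself): d, c, f. That's 3.

3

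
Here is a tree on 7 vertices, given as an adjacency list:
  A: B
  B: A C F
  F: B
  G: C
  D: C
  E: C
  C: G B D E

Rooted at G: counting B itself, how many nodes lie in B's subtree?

Descendants of B (including itself): B, F, A. That's 3.

3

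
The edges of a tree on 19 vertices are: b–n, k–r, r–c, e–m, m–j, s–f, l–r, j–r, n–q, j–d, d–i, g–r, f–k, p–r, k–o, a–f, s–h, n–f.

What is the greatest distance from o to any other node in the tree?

A farthest node from o is i (e also at distance 5).
The path o – k – r – j – d – i has 5 edges.

5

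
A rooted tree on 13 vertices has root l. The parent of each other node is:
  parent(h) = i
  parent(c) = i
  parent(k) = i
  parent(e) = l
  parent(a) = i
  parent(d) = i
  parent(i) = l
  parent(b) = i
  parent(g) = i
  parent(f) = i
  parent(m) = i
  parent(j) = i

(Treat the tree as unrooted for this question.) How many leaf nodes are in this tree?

Exactly 11 nodes have a single neighbour: a, b, c, d, e, f, g, h, j, k, m.

11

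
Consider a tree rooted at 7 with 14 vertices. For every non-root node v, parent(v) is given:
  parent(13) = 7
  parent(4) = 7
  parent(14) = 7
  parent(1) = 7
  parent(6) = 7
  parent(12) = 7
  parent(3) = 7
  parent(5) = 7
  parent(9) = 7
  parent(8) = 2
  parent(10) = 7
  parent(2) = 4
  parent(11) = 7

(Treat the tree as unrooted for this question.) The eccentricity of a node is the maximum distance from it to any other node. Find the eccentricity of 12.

A farthest node from 12 is 8.
The path 12-7-4-2-8 has 4 edges.

4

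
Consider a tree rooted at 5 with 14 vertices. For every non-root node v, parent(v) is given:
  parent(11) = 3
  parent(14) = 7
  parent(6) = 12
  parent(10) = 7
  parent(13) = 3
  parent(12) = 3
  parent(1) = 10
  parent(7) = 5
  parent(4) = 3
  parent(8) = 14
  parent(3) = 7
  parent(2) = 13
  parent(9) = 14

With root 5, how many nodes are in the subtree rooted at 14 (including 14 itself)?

The subtree rooted at 14 contains: 14, 9, 8 — 3 nodes.

3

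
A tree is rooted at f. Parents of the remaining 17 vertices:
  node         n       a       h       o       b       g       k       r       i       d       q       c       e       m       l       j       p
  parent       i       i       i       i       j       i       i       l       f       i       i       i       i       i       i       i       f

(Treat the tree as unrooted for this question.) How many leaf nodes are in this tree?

14

Degree-1 nodes: a, b, c, d, e, g, h, k, m, n, o, p, q, r — 14 of them.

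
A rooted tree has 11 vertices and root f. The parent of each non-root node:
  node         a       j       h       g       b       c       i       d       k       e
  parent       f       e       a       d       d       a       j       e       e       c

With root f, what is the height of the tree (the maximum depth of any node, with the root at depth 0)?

5

The longest root-to-leaf path is f-a-c-e-j-i (5 edges).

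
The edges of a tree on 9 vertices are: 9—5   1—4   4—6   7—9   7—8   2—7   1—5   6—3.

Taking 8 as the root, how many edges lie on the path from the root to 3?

7

Climbing from 3 to the root: 3 – 6 – 4 – 1 – 5 – 9 – 7 – 8. That's 7 steps.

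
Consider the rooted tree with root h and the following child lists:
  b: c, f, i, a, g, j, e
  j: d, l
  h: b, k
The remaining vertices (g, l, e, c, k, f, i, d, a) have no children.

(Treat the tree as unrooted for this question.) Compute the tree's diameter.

4

Starting from d, a farthest node is k at distance 4.
One longest path: d-j-b-h-k.
So the diameter is 4.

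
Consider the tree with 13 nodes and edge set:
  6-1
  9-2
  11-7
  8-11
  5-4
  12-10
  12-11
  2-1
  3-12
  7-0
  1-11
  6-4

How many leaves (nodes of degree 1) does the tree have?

6

Degree-1 nodes: 0, 3, 5, 8, 9, 10 — 6 of them.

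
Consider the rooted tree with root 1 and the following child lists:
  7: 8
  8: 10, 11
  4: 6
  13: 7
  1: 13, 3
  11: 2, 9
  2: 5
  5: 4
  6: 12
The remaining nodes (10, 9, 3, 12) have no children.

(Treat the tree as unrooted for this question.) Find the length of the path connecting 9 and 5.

3

9 – 11 – 2 – 5: 3 edges.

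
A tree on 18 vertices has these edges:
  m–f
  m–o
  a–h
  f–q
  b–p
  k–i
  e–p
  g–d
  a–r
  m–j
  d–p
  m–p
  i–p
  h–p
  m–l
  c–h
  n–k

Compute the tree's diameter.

6

Starting from r, a farthest node is q at distance 6.
One longest path: r-a-h-p-m-f-q.
So the diameter is 6.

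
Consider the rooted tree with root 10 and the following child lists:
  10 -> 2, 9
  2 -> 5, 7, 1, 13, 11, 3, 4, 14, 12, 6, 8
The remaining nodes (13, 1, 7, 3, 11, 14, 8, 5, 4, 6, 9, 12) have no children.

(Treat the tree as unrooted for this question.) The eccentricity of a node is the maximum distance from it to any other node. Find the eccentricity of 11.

3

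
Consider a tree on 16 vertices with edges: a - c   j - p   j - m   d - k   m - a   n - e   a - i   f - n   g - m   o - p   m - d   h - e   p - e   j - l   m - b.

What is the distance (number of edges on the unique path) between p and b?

3

The path is p – j – m – b, which has 3 edges.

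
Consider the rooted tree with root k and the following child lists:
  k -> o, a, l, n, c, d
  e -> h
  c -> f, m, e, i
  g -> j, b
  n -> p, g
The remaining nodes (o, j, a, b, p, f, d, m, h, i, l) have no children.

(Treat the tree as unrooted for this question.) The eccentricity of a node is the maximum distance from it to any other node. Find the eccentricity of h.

6

The node farthest from h is j (b also at distance 6), via h-e-c-k-n-g-j — 6 edges.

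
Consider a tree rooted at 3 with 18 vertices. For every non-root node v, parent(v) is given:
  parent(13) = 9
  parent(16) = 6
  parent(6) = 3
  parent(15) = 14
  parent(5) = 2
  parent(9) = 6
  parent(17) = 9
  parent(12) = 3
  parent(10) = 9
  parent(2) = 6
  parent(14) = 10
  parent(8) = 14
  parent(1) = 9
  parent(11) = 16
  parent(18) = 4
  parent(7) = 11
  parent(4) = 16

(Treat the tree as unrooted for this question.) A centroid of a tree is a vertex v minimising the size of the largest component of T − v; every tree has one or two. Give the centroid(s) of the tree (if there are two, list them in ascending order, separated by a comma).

If 6 is removed the pieces have sizes 8, 5, 2, 2, all ≤ ⌊18/2⌋ = 9.
No neighbour of 6 does as well, so 6 is the unique centroid.

6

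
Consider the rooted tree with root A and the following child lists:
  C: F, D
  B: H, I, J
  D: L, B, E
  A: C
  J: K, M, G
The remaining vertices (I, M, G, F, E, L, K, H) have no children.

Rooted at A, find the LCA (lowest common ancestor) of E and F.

C

E's ancestor chain is E, D, C, A and F's is F, C, A; they first meet at C.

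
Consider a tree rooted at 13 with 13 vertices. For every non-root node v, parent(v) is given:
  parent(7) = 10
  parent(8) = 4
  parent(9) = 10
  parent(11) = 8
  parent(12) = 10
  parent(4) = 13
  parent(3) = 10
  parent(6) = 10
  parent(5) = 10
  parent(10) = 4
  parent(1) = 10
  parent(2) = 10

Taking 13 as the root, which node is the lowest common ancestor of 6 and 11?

4

6's ancestor chain is 6, 10, 4, 13 and 11's is 11, 8, 4, 13; they first meet at 4.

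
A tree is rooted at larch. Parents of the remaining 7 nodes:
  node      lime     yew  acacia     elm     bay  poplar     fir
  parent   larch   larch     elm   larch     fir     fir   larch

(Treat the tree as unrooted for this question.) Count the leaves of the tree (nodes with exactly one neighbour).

5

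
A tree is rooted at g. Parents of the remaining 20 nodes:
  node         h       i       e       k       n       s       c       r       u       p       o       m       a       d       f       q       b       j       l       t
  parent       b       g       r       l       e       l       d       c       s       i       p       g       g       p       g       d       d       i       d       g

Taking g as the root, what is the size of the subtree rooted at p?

14

The subtree rooted at p contains: p, d, o, l, q, c, b, s, k, r, h, u, e, n — 14 nodes.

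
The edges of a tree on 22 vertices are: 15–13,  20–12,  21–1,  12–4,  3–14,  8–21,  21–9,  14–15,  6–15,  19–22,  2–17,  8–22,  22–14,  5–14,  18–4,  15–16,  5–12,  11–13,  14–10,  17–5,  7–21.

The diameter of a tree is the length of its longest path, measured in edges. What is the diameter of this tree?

Starting from 18, a farthest node is 7 at distance 8.
One longest path: 18-4-12-5-14-22-8-21-7.
So the diameter is 8.

8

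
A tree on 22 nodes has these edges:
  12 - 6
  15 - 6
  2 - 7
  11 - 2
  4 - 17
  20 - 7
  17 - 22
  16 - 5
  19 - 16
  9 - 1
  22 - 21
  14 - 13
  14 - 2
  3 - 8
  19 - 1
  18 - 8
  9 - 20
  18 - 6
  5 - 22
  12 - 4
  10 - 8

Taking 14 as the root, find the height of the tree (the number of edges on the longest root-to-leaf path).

16

A deepest node is 3, reached by 14-2-7-20-9-1-19-16-5-22-17-4-12-6-18-8-3.
That path has 16 edges, so the height is 16.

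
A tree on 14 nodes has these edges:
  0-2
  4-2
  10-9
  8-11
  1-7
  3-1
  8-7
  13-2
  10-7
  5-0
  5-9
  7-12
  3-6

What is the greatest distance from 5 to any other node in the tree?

A farthest node from 5 is 6.
The path 5–9–10–7–1–3–6 has 6 edges.

6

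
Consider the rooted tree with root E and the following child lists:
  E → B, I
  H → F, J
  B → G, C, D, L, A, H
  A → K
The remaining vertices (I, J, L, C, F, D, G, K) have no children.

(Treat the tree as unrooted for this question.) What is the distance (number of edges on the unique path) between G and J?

G – B – H – J: 3 edges.

3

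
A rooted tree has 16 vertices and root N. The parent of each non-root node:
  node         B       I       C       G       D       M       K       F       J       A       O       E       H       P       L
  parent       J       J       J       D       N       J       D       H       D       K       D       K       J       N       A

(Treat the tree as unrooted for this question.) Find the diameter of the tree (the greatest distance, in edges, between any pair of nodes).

6

Starting from L, a farthest node is F at distance 6.
One longest path: L – A – K – D – J – H – F.
So the diameter is 6.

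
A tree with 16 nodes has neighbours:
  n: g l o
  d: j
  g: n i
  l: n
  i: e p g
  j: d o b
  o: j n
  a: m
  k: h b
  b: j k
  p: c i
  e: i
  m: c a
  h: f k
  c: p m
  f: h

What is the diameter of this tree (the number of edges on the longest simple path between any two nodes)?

12

BFS from f reaches a last, at distance 12; BFS from a confirms no node is farther.
Path: f–h–k–b–j–o–n–g–i–p–c–m–a.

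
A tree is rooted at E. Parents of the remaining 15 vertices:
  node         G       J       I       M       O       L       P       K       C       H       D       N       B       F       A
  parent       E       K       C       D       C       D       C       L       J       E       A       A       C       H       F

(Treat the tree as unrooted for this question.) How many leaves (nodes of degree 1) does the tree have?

The leaves are B, G, I, M, N, O, P.
That is 7 leaves.

7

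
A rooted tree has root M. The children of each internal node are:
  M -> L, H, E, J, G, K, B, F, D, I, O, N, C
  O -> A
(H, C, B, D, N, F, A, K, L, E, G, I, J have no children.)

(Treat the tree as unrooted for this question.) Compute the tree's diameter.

A longest path is A–O–M–H, with 3 edges.

3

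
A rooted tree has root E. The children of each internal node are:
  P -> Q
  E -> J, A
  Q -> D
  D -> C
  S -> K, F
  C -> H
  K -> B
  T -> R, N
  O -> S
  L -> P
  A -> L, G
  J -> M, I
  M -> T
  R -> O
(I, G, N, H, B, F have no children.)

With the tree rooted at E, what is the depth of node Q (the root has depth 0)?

Climbing from Q to the root: Q → P → L → A → E. That's 4 steps.

4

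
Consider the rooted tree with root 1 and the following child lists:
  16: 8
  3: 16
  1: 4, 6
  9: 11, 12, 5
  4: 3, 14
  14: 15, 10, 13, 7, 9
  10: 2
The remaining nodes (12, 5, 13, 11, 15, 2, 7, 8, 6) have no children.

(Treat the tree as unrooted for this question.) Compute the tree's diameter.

6

BFS from 8 reaches 5 last, at distance 6; BFS from 5 confirms no node is farther.
Path: 8–16–3–4–14–9–5.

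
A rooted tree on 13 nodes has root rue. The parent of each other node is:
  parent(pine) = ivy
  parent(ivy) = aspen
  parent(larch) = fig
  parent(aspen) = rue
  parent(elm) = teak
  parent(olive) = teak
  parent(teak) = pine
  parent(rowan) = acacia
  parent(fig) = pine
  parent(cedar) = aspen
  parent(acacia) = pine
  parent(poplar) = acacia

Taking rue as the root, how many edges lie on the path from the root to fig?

4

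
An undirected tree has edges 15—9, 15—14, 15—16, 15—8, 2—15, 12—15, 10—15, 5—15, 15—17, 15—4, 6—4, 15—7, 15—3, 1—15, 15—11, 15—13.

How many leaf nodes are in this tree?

15

Exactly 15 nodes have a single neighbour: 1, 2, 3, 5, 6, 7, 8, 9, 10, 11, 12, 13, 14, 16, 17.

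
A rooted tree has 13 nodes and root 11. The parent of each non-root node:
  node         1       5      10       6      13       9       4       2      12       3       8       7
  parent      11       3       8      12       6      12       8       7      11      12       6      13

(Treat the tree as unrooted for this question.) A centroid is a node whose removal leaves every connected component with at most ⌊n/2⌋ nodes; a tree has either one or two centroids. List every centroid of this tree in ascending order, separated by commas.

If 6 is removed the pieces have sizes 6, 3, 3, all ≤ ⌊13/2⌋ = 6.
No neighbour of 6 does as well, so 6 is the unique centroid.

6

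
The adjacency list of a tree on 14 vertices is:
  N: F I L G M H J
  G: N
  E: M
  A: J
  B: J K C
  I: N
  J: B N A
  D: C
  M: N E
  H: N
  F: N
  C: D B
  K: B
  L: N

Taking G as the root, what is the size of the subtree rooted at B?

The subtree rooted at B contains: B, C, K, D — 4 nodes.

4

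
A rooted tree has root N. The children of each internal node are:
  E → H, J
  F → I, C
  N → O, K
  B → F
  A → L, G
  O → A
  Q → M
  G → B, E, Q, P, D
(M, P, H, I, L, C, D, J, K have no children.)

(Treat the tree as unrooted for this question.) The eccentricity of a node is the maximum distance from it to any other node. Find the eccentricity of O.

5

The node farthest from O is I (C also at distance 5), via O – A – G – B – F – I — 5 edges.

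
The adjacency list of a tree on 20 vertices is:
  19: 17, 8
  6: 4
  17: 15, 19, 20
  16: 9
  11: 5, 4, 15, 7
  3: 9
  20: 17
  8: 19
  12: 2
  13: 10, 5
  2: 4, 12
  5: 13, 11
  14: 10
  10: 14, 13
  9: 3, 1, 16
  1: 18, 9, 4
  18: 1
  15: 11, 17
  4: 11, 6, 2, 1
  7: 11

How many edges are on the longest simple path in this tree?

8

Starting from 8, a farthest node is 3 at distance 8.
One longest path: 8–19–17–15–11–4–1–9–3.
So the diameter is 8.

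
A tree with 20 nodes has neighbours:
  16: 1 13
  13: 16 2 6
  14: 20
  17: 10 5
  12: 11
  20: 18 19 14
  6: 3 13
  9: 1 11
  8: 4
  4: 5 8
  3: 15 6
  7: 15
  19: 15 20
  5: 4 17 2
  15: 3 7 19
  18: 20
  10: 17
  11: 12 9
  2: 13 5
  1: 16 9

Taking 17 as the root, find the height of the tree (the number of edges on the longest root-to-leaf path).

A deepest node is 18, reached by 17-5-2-13-6-3-15-19-20-18.
That path has 9 edges, so the height is 9.

9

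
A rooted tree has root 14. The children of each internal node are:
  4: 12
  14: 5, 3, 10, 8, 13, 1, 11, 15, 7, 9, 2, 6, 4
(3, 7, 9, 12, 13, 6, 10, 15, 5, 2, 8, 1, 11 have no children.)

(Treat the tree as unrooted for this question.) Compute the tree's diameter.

3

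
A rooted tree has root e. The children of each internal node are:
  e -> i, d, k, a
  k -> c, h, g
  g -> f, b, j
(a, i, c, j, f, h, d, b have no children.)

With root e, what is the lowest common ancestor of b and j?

g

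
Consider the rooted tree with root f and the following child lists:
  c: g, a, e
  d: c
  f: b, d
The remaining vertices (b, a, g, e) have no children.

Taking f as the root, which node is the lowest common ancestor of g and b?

f

Ancestors of g (toward the root): g, c, d, f.
Ancestors of b: b, f.
The deepest node appearing in both lists is f.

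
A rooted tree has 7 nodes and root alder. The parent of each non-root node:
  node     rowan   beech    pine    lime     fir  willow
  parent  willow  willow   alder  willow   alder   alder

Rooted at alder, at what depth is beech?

2

alder–willow–beech — 2 edges.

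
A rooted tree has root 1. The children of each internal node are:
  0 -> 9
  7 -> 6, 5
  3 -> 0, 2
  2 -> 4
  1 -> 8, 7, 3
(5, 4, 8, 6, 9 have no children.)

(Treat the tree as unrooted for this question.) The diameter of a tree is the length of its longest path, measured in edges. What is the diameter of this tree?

A longest path is 9–0–3–1–7–5, with 5 edges.

5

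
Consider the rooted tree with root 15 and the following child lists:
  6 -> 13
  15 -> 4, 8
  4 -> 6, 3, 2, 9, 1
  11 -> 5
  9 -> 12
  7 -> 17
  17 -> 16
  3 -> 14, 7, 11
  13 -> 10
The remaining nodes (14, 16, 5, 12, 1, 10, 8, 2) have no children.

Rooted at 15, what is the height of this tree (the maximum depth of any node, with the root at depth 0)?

5

The longest root-to-leaf path is 15-4-3-7-17-16 (5 edges).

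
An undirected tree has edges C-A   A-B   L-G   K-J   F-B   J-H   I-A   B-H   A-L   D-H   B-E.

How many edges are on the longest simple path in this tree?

6

Starting from G, a farthest node is K at distance 6.
One longest path: G - L - A - B - H - J - K.
So the diameter is 6.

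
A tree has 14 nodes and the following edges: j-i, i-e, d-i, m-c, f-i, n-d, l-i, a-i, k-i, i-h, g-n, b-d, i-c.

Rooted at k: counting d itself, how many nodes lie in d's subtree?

d's subtree: {d, b, n, g}, size 4.

4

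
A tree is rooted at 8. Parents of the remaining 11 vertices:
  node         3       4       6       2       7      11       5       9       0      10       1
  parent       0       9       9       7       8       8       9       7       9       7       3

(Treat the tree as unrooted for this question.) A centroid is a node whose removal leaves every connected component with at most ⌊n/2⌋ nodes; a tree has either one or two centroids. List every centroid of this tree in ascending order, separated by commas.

9

Removing 9 splits the tree into components of sizes 5, 3, 1, 1, 1; the largest is 5 ≤ ⌊12/2⌋ = 6.
No neighbour of 9 does as well, so 9 is the unique centroid.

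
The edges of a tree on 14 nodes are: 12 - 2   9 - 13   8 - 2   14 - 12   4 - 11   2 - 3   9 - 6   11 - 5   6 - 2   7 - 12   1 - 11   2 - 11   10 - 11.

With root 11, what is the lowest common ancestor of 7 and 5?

Path 7→root: 7 12 2 11; path 5→root: 5 11.
First common node: 11.

11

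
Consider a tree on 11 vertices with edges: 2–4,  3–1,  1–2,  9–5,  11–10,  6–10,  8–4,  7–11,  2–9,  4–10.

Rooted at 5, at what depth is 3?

4

5–9–2–1–3 — 4 edges.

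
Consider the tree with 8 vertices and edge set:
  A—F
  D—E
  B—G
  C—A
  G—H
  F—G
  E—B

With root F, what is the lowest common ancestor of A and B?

F

Path A→root: A F; path B→root: B G F.
First common node: F.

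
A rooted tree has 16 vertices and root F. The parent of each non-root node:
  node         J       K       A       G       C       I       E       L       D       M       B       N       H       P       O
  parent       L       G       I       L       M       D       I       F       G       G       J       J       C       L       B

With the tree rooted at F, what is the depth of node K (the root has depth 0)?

F – L – G – K — 3 edges.

3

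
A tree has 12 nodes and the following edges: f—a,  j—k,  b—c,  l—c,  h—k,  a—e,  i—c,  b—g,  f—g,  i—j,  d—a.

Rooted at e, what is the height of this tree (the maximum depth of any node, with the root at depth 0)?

A deepest node is h, reached by e-a-f-g-b-c-i-j-k-h.
That path has 9 edges, so the height is 9.

9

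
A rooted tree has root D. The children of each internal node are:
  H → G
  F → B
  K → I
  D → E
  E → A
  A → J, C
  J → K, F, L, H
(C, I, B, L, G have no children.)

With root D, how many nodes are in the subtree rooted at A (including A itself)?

A's subtree: {A, J, C, F, L, H, K, B, G, I}, size 10.

10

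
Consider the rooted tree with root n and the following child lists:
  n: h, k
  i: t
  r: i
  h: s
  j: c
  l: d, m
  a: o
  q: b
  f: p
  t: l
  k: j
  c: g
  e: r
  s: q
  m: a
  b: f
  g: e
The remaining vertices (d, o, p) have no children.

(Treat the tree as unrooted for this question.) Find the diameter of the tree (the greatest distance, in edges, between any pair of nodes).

18

A longest path is o–a–m–l–t–i–r–e–g–c–j–k–n–h–s–q–b–f–p, with 18 edges.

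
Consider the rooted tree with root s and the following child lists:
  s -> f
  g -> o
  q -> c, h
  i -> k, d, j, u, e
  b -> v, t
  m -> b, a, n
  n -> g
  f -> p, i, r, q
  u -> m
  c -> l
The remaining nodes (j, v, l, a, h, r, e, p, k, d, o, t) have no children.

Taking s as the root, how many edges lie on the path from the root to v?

6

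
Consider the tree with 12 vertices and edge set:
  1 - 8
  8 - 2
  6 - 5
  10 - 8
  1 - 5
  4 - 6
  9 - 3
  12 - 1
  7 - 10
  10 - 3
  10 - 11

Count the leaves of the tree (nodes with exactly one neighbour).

Exactly 6 nodes have a single neighbour: 2, 4, 7, 9, 11, 12.

6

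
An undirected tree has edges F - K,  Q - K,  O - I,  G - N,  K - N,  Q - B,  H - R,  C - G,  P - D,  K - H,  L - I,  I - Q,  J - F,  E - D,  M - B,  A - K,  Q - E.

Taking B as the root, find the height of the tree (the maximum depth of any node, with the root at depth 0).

5

C sits deepest: B – Q – K – N – G – C — 5 edges from the root.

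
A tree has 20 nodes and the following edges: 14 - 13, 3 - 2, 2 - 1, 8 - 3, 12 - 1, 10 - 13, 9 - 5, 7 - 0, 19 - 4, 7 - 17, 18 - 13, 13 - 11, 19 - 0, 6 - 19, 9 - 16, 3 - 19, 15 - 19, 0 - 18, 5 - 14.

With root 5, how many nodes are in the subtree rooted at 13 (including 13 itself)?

Descendants of 13 (including itself): 13, 18, 10, 11, 0, 19, 7, 3, 4, 15, 6, 17, 2, 8, 1, 12. That's 16.

16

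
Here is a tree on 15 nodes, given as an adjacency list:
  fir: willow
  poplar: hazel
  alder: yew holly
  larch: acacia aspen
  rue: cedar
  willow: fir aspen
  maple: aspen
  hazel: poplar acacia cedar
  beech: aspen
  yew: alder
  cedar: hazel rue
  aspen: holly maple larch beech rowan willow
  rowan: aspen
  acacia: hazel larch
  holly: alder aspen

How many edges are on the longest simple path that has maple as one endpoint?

A farthest node from maple is rue.
The path maple – aspen – larch – acacia – hazel – cedar – rue has 6 edges.

6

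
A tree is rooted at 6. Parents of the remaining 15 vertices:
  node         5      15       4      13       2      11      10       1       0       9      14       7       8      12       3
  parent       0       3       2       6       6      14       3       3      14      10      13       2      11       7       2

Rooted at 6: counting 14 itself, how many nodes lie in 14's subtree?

Descendants of 14 (including itself): 14, 11, 0, 8, 5. That's 5.

5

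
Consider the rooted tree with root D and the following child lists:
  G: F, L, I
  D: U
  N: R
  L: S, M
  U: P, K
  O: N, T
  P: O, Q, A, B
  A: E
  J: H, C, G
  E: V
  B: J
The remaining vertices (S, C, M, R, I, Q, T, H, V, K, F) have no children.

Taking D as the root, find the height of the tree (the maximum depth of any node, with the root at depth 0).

7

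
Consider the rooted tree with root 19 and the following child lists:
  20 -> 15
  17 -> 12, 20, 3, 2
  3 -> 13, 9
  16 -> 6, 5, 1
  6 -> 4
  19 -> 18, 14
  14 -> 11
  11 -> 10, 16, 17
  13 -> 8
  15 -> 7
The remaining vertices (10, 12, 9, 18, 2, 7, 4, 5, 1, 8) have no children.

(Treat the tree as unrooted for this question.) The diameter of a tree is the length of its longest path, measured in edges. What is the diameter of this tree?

A longest path is 18 - 19 - 14 - 11 - 17 - 3 - 13 - 8, with 7 edges.

7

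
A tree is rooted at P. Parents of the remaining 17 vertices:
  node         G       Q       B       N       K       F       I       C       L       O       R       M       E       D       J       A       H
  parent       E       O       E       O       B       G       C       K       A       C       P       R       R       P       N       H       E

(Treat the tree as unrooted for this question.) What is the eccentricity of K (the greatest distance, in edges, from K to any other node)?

5

Distances from K peak at 5, attained at L (D also at distance 5).
K–B–E–H–A–L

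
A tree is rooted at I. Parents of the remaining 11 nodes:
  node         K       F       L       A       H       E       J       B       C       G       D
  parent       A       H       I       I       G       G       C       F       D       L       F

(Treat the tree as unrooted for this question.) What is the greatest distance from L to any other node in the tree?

A farthest node from L is J.
The path L–G–H–F–D–C–J has 6 edges.

6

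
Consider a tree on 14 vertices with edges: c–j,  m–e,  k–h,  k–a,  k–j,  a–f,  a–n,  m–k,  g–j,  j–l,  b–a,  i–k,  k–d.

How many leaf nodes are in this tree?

10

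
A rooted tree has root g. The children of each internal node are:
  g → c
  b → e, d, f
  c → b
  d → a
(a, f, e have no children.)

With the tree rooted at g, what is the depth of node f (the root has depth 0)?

3

Climbing from f to the root: f–b–c–g. That's 3 steps.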